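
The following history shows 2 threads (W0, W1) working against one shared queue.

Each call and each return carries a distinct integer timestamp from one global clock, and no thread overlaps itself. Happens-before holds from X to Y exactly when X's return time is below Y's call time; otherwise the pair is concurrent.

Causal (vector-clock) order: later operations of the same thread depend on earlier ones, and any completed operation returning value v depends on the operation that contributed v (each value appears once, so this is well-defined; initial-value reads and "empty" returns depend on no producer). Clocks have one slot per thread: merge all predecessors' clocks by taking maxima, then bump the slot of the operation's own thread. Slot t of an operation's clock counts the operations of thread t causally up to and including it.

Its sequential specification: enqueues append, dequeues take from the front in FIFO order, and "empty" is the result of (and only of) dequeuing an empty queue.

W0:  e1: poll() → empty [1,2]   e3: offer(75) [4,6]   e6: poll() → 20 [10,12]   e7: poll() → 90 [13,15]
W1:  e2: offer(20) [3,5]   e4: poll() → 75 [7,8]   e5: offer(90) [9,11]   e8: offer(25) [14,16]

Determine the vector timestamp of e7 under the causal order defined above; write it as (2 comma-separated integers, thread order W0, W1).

(4, 3)

invoked at 3, e2 has no predecessors; its own W1 bump gives (0, 1)
invoked at 1, e1 has no predecessors; its own W0 bump gives (1, 0)
VC(e3, invoked at 4): max of VC(e1)=(1, 0), then +1 on thread W0 → (2, 0)
VC(e4, invoked at 7): max of VC(e2)=(0, 1), VC(e3)=(2, 0), then +1 on thread W1 → (2, 2)
VC(e6, invoked at 10): max of VC(e2)=(0, 1), VC(e3)=(2, 0), then +1 on thread W0 → (3, 1)
VC(e5, invoked at 9): max of VC(e4)=(2, 2), then +1 on thread W1 → (2, 3)
VC(e8, invoked at 14): max of VC(e5)=(2, 3), then +1 on thread W1 → (2, 4)
VC(e7, invoked at 13): max of VC(e5)=(2, 3), VC(e6)=(3, 1), then +1 on thread W0 → (4, 3)
target: VC(e7) = (4, 3)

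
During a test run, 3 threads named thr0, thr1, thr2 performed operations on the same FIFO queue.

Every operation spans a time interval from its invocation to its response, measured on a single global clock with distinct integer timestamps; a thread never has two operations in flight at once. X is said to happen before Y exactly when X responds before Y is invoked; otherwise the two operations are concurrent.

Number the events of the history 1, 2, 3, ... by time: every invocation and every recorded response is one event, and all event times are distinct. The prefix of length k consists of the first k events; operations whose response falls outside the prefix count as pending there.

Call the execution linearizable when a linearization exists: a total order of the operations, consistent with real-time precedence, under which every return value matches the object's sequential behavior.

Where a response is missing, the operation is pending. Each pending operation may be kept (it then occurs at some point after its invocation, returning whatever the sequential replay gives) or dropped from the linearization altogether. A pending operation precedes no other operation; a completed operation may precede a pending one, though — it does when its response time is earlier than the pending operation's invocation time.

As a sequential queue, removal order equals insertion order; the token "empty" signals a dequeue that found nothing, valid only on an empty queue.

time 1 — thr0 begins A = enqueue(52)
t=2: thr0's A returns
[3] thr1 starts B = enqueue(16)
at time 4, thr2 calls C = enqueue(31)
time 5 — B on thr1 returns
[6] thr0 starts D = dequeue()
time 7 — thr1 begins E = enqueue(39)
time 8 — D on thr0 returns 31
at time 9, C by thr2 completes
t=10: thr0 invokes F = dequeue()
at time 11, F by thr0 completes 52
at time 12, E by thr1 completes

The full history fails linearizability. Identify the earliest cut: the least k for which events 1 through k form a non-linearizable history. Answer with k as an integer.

events 1..7 are still linearizable — one witness is A, B:
after step 1 (A enqueue(52)): queue <52>
after step 2 (B enqueue(16)): queue <52,16>
include event 8 — D responding at 8 — and every candidate order breaks
including or dropping the 2 pending operations (C, E) in any combination fails
take A, B, D (pending dropped): step 3 already fails, because D dequeue() → 31 cannot occur there

8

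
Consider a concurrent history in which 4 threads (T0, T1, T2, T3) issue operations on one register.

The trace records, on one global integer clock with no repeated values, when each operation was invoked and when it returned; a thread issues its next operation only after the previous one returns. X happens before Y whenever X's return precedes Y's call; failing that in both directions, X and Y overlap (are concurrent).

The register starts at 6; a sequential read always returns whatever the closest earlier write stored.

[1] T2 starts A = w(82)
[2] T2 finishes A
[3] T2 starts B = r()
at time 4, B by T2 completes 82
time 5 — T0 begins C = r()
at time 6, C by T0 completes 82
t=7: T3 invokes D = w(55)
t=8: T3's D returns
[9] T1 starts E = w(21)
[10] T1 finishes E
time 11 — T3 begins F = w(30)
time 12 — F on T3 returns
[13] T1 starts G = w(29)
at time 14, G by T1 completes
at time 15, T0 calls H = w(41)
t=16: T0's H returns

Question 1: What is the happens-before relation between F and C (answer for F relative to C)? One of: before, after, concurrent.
F spans [11,12], C spans [5,6]
resp(C)=6 < inv(F)=11

after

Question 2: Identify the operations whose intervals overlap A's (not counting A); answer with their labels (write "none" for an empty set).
overlap test against A [1,2]: concurrent iff the interval meets 1..2
B [3,4]: after
C [5,6]: after
D [7,8]: after
E [9,10]: after
F [11,12]: after
G [13,14]: after
H [15,16]: after

none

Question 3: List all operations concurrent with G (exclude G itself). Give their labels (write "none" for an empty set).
G runs from 13 to 14; window-overlapping ops are concurrent
A [1,2]: before
B [3,4]: before
C [5,6]: before
D [7,8]: before
E [9,10]: before
F [11,12]: before
H [15,16]: after

none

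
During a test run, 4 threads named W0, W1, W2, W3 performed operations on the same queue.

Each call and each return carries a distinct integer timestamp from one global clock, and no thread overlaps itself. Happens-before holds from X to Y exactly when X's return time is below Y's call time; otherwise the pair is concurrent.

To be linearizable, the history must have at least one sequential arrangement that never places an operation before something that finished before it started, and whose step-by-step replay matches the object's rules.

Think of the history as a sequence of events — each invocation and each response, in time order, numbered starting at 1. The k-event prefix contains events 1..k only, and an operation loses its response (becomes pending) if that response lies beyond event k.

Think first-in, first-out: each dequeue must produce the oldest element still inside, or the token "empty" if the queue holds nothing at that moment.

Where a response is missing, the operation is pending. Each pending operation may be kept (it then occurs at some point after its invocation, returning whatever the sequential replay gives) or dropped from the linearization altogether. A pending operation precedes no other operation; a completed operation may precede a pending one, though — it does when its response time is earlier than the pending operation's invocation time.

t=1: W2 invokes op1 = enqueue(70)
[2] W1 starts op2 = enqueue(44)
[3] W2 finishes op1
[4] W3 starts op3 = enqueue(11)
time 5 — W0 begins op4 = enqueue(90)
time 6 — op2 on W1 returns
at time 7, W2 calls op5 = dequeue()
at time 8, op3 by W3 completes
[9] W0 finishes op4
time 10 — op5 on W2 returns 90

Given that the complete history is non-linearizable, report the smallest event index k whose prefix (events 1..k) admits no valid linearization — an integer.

events 1..9 are linearizable; a witness order is op1, op2, op3, op4:
step 1: op1 enqueue(70) — queue <70>
step 2: op2 enqueue(44) — queue <70,44>
step 3: op3 enqueue(11) — queue <70,44,11>
step 4: op4 enqueue(90) — queue <70,44,11,90>
event 10 — op5's response, time 10 — after it, nothing linearizes
e.g. op1, op2, op3, op4, op5: illegal at step 5, since op5 dequeue() → 90 cannot apply there
e.g. op1, op2, op3, op5, op4: illegal at step 4, since op5 dequeue() → 90 cannot apply there

10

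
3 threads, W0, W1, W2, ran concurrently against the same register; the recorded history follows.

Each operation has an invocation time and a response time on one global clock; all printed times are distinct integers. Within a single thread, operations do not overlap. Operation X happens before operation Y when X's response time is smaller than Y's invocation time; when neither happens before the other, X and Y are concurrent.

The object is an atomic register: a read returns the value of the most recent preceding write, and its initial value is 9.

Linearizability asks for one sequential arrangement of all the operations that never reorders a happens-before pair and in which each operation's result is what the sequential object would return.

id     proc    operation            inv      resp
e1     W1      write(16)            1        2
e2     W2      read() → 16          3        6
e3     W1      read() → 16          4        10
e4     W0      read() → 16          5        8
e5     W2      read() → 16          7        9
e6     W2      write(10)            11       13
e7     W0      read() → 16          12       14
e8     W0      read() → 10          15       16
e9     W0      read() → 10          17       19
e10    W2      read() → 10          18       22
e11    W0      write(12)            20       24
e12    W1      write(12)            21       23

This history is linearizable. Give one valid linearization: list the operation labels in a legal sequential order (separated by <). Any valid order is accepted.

1. e1 write(16), leaving value 16
2. e2 read() → 16, leaving value 16
3. e3 read() → 16, leaving value 16
4. e4 read() → 16, leaving value 16
5. e5 read() → 16, leaving value 16
6. e7 read() → 16, leaving value 16
7. e6 write(10), leaving value 10
8. e8 read() → 10, leaving value 10
9. e9 read() → 10, leaving value 10
10. e10 read() → 10, leaving value 10
11. e11 write(12), leaving value 12
12. e12 write(12), leaving value 12

e1 < e2 < e3 < e4 < e5 < e7 < e6 < e8 < e9 < e10 < e11 < e12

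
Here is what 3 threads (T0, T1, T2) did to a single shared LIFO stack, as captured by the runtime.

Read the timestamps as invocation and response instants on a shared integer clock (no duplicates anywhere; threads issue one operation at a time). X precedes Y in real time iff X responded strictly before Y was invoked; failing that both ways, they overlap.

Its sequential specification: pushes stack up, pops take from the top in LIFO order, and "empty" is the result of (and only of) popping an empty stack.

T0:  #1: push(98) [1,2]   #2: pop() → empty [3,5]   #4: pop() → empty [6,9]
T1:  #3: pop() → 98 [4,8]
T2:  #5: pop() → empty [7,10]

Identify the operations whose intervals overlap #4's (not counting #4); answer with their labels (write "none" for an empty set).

#4 spans [6,9]; an op avoiding the whole window 6..9 is ordered, any other is concurrent
#1 [1,2]: before
#2 [3,5]: before
#3 [4,8]: concurrent
#5 [7,10]: concurrent

#3, #5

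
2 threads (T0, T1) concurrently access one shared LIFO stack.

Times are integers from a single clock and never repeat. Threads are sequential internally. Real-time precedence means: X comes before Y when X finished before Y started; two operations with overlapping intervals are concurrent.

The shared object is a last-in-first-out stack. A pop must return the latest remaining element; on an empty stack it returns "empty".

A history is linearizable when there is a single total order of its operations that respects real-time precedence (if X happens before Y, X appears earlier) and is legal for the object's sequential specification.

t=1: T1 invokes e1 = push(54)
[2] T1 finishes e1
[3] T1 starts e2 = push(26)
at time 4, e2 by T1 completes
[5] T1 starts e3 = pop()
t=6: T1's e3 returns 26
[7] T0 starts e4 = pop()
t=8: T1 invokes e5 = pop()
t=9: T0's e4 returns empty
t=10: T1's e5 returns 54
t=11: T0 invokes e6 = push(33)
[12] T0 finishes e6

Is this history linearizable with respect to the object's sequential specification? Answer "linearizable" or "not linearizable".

linearizable

one valid linearization: e1, e2, e3, e5, e4, e6
after step 1 (e1 push(54)): stack <54>
after step 2 (e2 push(26)): stack <54,26>
after step 3 (e3 pop() → 26): stack <54>
after step 4 (e5 pop() → 54): stack <>
after step 5 (e4 pop() → empty): stack <>
after step 6 (e6 push(33)): stack <33>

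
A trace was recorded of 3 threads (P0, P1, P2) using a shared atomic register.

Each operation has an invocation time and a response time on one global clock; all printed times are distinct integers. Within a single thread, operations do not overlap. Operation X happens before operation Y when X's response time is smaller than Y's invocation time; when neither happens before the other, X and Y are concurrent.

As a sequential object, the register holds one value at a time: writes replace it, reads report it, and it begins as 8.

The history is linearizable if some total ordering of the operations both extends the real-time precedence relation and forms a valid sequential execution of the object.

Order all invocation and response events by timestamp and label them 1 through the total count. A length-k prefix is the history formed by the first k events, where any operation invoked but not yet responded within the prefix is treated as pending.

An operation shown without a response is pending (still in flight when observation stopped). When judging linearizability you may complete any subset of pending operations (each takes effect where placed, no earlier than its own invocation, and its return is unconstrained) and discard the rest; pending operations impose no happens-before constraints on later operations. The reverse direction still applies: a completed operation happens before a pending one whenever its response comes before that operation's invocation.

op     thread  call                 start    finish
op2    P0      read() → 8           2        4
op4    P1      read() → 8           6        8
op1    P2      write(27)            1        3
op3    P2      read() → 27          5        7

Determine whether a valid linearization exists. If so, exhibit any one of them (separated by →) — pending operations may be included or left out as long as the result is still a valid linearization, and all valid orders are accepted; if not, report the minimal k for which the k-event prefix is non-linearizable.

events 1..7 are fine; event 8 — the response of op4 at time 8 — makes the prefix non-linearizable
every one of the 4 real-time-consistent orders over 4 completed atomic register ops fails the sequential spec
take op1, op2, op3, op4: step 2 already fails, because op2 read() → 8 cannot occur there
take op1, op2, op4, op3: step 2 already fails, because op2 read() → 8 cannot occur there

not linearizable — minimal violating prefix: 8 events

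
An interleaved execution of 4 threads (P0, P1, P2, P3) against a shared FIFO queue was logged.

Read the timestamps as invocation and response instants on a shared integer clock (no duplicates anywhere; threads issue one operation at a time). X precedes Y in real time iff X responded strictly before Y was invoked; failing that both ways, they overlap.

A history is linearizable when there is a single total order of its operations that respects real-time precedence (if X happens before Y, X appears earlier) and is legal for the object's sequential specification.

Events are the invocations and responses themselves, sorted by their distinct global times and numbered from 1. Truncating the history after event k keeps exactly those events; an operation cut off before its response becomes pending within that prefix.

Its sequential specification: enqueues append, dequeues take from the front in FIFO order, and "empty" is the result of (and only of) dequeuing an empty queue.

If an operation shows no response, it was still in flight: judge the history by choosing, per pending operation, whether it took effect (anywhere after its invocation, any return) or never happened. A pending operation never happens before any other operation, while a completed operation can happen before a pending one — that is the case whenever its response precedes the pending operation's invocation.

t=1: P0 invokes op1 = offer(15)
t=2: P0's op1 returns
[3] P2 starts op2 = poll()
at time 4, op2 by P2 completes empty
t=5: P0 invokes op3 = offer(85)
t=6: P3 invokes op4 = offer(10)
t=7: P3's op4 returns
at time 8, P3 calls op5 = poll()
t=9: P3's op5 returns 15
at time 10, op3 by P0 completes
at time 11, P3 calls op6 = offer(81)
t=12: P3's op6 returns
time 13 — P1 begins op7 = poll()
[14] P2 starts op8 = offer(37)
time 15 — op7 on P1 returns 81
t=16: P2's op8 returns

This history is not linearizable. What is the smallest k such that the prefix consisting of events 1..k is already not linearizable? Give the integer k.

events 1..3 are still linearizable — one witness is op1:
after step 1 (op1 offer(15)): queue <15>
at event 4 (op2's time-4 response) nothing linearizes any more
sample order op1, op2 stalls at step 2 — op2 poll() → empty has no legal effect

4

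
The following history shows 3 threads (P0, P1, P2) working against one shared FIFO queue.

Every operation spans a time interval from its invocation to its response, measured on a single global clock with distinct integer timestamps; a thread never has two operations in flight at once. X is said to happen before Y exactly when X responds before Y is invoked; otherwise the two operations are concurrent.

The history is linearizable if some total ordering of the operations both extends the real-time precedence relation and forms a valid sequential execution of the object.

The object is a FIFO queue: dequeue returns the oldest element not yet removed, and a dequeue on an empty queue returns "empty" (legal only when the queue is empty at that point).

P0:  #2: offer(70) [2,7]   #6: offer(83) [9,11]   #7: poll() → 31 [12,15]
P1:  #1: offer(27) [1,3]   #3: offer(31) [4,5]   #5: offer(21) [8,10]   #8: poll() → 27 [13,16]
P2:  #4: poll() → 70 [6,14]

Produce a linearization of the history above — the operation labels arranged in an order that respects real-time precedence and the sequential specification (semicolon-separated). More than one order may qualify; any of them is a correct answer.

1. #1 offer(27), leaving queue <27>
2. #2 offer(70), leaving queue <27,70>
3. #3 offer(31), leaving queue <27,70,31>
4. #5 offer(21), leaving queue <27,70,31,21>
5. #6 offer(83), leaving queue <27,70,31,21,83>
6. #8 poll() → 27, leaving queue <70,31,21,83>
7. #4 poll() → 70, leaving queue <31,21,83>
8. #7 poll() → 31, leaving queue <21,83>

#1; #2; #3; #5; #6; #8; #4; #7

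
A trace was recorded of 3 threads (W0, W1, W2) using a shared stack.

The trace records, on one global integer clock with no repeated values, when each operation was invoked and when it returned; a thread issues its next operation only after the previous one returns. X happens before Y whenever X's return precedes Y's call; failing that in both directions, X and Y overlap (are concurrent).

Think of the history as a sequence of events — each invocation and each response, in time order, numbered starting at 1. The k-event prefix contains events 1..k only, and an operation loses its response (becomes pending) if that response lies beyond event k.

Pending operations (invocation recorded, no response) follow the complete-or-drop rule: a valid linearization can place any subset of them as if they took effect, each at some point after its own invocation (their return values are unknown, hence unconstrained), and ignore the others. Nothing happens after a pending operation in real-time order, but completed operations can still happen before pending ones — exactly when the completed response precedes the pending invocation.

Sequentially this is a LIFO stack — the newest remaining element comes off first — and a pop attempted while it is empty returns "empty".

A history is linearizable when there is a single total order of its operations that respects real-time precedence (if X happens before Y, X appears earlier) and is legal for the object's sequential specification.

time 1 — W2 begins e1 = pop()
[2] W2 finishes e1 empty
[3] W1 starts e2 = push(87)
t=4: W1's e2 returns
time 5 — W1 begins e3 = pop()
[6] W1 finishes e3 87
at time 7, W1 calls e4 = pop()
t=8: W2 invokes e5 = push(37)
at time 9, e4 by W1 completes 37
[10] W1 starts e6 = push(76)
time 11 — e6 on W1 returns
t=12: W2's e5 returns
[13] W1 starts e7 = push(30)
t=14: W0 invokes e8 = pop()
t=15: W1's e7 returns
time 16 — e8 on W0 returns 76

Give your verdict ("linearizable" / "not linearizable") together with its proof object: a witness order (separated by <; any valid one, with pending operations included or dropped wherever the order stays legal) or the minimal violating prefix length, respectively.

linearizable — witness: e1 < e2 < e3 < e5 < e4 < e6 < e8 < e7

after step 1 (e1 pop() → empty): stack <>
after step 2 (e2 push(87)): stack <87>
after step 3 (e3 pop() → 87): stack <>
after step 4 (e5 push(37)): stack <37>
after step 5 (e4 pop() → 37): stack <>
after step 6 (e6 push(76)): stack <76>
after step 7 (e8 pop() → 76): stack <>
after step 8 (e7 push(30)): stack <30>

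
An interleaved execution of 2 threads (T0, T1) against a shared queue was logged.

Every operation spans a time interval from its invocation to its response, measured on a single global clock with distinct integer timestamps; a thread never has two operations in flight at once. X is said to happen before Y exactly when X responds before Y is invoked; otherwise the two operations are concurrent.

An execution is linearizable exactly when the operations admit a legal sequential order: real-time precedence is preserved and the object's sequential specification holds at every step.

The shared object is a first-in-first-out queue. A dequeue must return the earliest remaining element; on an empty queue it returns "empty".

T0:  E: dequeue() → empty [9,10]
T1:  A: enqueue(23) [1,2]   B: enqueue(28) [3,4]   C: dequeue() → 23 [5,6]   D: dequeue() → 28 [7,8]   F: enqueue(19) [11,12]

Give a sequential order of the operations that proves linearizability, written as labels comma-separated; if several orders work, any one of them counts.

1. A enqueue(23), leaving queue <23>
2. B enqueue(28), leaving queue <23,28>
3. C dequeue() → 23, leaving queue <28>
4. D dequeue() → 28, leaving queue <>
5. E dequeue() → empty, leaving queue <>
6. F enqueue(19), leaving queue <19>

A, B, C, D, E, F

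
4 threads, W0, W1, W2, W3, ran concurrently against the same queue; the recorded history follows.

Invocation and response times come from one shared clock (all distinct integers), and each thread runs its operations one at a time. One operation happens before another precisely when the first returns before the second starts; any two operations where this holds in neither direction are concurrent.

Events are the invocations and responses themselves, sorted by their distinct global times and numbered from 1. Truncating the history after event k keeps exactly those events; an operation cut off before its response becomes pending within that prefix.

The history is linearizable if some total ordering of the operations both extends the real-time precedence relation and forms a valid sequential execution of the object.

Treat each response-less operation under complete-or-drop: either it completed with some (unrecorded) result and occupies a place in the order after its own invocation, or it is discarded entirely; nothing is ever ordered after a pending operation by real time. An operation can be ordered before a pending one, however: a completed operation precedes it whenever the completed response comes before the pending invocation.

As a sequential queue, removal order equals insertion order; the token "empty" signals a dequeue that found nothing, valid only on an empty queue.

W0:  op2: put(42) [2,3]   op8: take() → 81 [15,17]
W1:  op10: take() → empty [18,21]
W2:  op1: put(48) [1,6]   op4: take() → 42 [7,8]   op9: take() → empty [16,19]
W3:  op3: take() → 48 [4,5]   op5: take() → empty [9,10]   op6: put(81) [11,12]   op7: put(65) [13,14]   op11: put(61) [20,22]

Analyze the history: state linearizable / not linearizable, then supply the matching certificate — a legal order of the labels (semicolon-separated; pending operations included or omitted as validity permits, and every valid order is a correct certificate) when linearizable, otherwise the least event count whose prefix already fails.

cut after 20 events: linearizable; cut after 21 events (op10 responds, time 21): not linearizable
the 10 completed operations admit 9 real-time orders; each fails the queue replay
no escape via the 1 pending operation (op11): every completion choice fails
one such order, op1, op2, op3, op4, op5, op6, op7, op8, op9, op10 (pending dropped), breaks at step 9 where op9 take() → empty is illegal
one such order, op1, op2, op3, op4, op5, op6, op7, op8, op10, op9 (pending dropped), breaks at step 9 where op10 take() → empty is illegal

not linearizable — minimal violating prefix: 21 events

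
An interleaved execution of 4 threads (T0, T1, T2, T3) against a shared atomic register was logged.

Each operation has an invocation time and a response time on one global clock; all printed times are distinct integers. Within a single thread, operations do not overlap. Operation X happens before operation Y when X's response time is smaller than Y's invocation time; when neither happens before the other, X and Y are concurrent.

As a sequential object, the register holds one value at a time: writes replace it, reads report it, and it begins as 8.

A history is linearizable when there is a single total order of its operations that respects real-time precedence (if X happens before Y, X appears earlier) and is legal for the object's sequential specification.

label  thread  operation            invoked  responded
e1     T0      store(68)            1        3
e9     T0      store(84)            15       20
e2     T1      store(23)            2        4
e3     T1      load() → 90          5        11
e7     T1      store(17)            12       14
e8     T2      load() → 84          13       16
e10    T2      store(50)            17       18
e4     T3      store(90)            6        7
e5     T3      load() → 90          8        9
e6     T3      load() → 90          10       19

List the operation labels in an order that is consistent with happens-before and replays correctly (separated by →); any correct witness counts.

after step 1 (e1 store(68)): value 68
after step 2 (e2 store(23)): value 23
after step 3 (e4 store(90)): value 90
after step 4 (e3 load() → 90): value 90
after step 5 (e5 load() → 90): value 90
after step 6 (e6 load() → 90): value 90
after step 7 (e7 store(17)): value 17
after step 8 (e9 store(84)): value 84
after step 9 (e8 load() → 84): value 84
after step 10 (e10 store(50)): value 50

e1 → e2 → e4 → e3 → e5 → e6 → e7 → e9 → e8 → e10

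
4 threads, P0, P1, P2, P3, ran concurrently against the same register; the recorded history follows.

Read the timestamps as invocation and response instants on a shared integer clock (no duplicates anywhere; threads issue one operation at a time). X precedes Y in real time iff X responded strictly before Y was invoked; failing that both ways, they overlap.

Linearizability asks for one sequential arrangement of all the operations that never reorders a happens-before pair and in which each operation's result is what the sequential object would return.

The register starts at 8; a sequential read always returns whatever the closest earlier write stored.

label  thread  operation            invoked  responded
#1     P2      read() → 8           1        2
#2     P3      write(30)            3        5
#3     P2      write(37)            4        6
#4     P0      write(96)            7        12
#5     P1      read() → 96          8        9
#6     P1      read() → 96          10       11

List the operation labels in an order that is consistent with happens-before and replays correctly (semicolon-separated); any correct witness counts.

after step 1 (#1 read() → 8): value 8
after step 2 (#2 write(30)): value 30
after step 3 (#3 write(37)): value 37
after step 4 (#4 write(96)): value 96
after step 5 (#5 read() → 96): value 96
after step 6 (#6 read() → 96): value 96

#1; #2; #3; #4; #5; #6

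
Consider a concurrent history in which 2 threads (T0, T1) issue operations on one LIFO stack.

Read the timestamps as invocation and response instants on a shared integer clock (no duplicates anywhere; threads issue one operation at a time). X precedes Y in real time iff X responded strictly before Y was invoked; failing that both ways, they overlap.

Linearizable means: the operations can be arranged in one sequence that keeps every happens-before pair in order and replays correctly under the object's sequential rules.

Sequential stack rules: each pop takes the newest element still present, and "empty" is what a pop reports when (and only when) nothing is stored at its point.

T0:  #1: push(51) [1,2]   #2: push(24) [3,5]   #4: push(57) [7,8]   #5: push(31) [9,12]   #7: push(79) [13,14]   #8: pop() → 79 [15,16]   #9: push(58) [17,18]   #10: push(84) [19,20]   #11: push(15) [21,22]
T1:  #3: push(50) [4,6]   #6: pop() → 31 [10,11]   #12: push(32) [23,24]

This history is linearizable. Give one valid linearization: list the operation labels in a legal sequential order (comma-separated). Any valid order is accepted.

#1, #2, #3, #4, #5, #6, #7, #8, #9, #10, #11, #12

1. #1 push(51), leaving stack <51>
2. #2 push(24), leaving stack <51,24>
3. #3 push(50), leaving stack <51,24,50>
4. #4 push(57), leaving stack <51,24,50,57>
5. #5 push(31), leaving stack <51,24,50,57,31>
6. #6 pop() → 31, leaving stack <51,24,50,57>
7. #7 push(79), leaving stack <51,24,50,57,79>
8. #8 pop() → 79, leaving stack <51,24,50,57>
9. #9 push(58), leaving stack <51,24,50,57,58>
10. #10 push(84), leaving stack <51,24,50,57,58,84>
11. #11 push(15), leaving stack <51,24,50,57,58,84,15>
12. #12 push(32), leaving stack <51,24,50,57,58,84,15,32>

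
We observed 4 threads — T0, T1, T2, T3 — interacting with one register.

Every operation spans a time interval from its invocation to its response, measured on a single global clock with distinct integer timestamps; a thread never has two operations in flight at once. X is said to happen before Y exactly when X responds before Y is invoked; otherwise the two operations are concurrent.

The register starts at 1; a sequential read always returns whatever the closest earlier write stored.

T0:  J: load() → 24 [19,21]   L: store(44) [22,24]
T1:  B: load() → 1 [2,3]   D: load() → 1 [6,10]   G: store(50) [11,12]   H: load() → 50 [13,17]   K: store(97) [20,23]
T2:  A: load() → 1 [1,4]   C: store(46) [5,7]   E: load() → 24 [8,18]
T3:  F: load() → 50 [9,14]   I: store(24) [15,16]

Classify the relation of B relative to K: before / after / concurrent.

B spans [2,3], K spans [20,23]
resp(B)=3 < inv(K)=20

before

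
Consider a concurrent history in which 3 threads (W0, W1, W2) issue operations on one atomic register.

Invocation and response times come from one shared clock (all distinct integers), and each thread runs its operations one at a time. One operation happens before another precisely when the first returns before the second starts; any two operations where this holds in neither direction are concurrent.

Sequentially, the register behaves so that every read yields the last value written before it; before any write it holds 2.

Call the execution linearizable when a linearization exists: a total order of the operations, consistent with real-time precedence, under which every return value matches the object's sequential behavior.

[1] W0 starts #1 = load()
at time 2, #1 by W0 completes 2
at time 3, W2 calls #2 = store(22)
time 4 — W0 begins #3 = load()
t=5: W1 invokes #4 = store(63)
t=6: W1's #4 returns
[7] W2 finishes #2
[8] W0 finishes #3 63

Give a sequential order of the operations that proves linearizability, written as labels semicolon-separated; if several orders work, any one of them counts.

1. #1 load() → 2, leaving value 2
2. #2 store(22), leaving value 22
3. #4 store(63), leaving value 63
4. #3 load() → 63, leaving value 63

#1; #2; #4; #3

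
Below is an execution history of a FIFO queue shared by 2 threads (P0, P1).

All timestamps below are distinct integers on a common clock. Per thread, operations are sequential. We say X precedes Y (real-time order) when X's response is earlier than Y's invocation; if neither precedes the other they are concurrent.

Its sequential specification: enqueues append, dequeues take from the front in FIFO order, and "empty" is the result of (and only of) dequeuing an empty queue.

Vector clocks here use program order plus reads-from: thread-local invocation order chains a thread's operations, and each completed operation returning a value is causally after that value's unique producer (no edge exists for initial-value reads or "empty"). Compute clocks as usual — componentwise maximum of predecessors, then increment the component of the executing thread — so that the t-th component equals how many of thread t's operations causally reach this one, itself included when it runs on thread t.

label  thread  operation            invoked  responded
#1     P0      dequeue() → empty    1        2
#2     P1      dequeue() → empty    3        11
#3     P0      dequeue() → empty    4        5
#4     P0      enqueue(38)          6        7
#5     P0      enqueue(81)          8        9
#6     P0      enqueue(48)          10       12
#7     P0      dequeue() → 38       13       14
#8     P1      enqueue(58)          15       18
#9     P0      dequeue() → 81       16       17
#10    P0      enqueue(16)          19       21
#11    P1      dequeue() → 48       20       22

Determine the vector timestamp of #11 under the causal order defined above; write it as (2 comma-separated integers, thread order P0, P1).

(5, 3)

#2 (invocation 3): nothing precedes it; P1's component alone gives (0, 1)
#1 (invocation 1): nothing precedes it; P0's component alone gives (1, 0)
VC(#8, invoked at 15): max of VC(#2)=(0, 1), then +1 on thread P1 → (0, 2)
VC(#3, invoked at 4): max of VC(#1)=(1, 0), then +1 on thread P0 → (2, 0)
VC(#4, invoked at 6): max of VC(#3)=(2, 0), then +1 on thread P0 → (3, 0)
VC(#5, invoked at 8): max of VC(#4)=(3, 0), then +1 on thread P0 → (4, 0)
VC(#6, invoked at 10): max of VC(#5)=(4, 0), then +1 on thread P0 → (5, 0)
VC(#7, invoked at 13): max of VC(#4)=(3, 0), VC(#6)=(5, 0), then +1 on thread P0 → (6, 0)
VC(#9, invoked at 16): max of VC(#5)=(4, 0), VC(#7)=(6, 0), then +1 on thread P0 → (7, 0)
VC(#11, invoked at 20): max of VC(#6)=(5, 0), VC(#8)=(0, 2), then +1 on thread P1 → (5, 3)
VC(#10, invoked at 19): max of VC(#9)=(7, 0), then +1 on thread P0 → (8, 0)
target: VC(#11) = (5, 3)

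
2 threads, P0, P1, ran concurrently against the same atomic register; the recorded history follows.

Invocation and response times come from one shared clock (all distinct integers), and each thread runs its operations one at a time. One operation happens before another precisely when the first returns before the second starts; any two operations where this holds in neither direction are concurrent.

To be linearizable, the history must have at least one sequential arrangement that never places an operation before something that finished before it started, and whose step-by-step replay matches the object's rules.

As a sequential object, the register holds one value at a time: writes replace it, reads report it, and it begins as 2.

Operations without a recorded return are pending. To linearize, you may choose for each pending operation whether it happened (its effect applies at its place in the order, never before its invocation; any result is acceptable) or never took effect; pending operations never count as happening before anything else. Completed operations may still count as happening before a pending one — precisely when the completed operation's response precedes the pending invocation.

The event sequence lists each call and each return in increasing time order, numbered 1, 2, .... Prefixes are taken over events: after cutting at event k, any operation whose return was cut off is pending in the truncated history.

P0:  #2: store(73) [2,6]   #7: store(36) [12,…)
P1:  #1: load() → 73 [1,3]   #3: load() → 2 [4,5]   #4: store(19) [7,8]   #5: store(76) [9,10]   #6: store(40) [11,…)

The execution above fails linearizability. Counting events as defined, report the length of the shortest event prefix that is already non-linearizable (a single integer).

5

events 1..4 are still linearizable — one witness is #2, #1:
step 1: #2 store(73) (pending, included) — value 73
step 2: #1 load() → 73 — value 73
with event 5 included (#3 responding at time 5), all real-time-consistent orders fail
include/drop combinations of the 1 pending operation (#2) were all tried; none helps
sample order #1, #3 (pending dropped) stalls at step 1 — #1 load() → 73 has no legal effect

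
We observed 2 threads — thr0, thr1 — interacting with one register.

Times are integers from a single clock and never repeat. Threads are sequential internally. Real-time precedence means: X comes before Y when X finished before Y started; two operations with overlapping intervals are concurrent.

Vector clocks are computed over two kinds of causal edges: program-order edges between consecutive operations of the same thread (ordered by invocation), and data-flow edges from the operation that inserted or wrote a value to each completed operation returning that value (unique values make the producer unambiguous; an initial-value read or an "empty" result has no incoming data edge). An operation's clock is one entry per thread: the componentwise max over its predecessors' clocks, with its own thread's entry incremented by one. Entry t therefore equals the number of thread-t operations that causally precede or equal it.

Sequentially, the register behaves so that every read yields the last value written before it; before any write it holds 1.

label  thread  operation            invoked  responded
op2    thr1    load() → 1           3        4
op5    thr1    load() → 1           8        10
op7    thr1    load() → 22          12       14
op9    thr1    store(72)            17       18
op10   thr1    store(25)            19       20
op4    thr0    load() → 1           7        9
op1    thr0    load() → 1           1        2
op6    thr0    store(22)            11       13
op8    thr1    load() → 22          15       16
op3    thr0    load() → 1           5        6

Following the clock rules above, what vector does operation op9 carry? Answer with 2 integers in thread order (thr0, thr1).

root op op2, invoked 3: fresh clock plus thr1's own tick → (0, 1)
root op op1, invoked 1: fresh clock plus thr0's own tick → (1, 0)
VC(op5, invoked at 8): max of VC(op2)=(0, 1), then +1 on thread thr1 → (0, 2)
VC(op3, invoked at 5): max of VC(op1)=(1, 0), then +1 on thread thr0 → (2, 0)
VC(op4, invoked at 7): max of VC(op3)=(2, 0), then +1 on thread thr0 → (3, 0)
VC(op6, invoked at 11): max of VC(op4)=(3, 0), then +1 on thread thr0 → (4, 0)
VC(op7, invoked at 12): max of VC(op5)=(0, 2), VC(op6)=(4, 0), then +1 on thread thr1 → (4, 3)
VC(op8, invoked at 15): max of VC(op6)=(4, 0), VC(op7)=(4, 3), then +1 on thread thr1 → (4, 4)
VC(op9, invoked at 17): max of VC(op8)=(4, 4), then +1 on thread thr1 → (4, 5)
VC(op10, invoked at 19): max of VC(op9)=(4, 5), then +1 on thread thr1 → (4, 6)
target: VC(op9) = (4, 5)

(4, 5)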